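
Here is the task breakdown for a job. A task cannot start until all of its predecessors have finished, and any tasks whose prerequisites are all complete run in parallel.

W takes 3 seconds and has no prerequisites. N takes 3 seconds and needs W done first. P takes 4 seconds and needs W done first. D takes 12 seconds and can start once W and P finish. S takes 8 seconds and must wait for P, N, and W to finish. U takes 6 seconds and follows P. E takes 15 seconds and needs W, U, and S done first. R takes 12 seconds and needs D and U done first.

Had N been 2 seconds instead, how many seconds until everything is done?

31

The binding path is W→P→D→R = 3+4+12+12 = 31; finish at 31 seconds.
N has 2 seconds of float (longest path through it is 29).
No other chain overtakes it, so the finish is 31 seconds.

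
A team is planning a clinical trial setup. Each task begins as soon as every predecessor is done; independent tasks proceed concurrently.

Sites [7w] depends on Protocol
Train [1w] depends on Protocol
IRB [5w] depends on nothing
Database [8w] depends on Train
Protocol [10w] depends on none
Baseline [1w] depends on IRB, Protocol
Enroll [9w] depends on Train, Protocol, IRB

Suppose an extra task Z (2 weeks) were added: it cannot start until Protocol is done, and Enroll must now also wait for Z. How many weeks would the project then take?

Originally the project takes 20 weeks.
With Z inserted, Enroll now waits for max(Train, Protocol, IRB, Z).
New critical path: Protocol→Z→Enroll = 10+2+9 = 21 ⇒ 21 weeks.

21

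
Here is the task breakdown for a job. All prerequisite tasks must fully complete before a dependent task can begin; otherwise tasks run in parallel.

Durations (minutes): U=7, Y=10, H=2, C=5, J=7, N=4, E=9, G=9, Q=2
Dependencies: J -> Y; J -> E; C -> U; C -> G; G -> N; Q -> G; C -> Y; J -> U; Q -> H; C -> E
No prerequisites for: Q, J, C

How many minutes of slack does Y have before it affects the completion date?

Critical path: C→G→N = 5+9+4 = 18, so the finish is 18 minutes.
Longest path through Y: 17 minutes (earliest finish 17, latest finish 18).
So Y can slip 18 − 17 = 1 minute.

1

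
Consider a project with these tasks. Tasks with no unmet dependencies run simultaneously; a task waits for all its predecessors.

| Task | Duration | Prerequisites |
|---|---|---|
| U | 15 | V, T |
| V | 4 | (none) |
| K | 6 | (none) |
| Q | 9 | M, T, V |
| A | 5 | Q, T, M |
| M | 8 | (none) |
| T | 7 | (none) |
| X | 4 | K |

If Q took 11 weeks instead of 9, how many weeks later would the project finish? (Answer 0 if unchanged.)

2

The binding path is M→Q→A = 8+9+5 = 22; finish at 22 weeks.
Since Q is critical, the +2 change carries straight to that chain (now 24 weeks).
The critical path is still M→Q→A; finish is now 24 weeks.
Change in finish: 24 − 22 = +2 weeks.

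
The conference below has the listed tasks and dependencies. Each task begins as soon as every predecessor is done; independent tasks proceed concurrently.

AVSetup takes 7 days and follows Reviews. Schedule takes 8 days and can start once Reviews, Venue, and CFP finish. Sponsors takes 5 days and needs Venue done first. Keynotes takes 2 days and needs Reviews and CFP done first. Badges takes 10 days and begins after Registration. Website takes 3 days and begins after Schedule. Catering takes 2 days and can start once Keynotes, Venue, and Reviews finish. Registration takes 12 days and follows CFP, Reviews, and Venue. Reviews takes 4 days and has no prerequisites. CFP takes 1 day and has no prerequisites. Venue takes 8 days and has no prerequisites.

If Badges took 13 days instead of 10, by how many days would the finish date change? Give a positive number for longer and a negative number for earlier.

3

As given, the longest chain is Venue→Registration→Badges = 8+12+10 = 30, so the finish is 30 days.
Badges lies on that path, so at 13 days the path becomes 33 days.
The critical path is still Venue→Registration→Badges; finish is now 33 days.
Change in finish: 33 − 30 = +3 days.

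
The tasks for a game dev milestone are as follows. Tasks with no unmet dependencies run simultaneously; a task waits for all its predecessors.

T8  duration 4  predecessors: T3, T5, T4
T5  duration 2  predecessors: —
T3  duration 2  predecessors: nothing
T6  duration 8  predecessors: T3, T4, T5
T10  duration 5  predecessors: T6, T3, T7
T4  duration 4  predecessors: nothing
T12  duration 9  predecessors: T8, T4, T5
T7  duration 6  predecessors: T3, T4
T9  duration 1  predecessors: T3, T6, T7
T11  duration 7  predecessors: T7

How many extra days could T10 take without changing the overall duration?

Critical path: T4→T6→T10 = 4+8+5 = 17, so the finish is 17 days.
The longest chain containing T10 totals 17 days.
Float = 17 − 17 = 0.

0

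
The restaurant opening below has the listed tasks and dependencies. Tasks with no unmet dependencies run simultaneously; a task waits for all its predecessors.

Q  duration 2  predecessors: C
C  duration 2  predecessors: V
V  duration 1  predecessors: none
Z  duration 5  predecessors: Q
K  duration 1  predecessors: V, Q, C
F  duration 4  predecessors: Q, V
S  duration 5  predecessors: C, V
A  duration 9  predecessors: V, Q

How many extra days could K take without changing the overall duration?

The longest chain is V→C→Q→A = 1+2+2+9 = 14; overall finish 14 days.
K finishes as early as 6 and must finish by 14.
Slack of K = 13 − 5 = 8 days.

8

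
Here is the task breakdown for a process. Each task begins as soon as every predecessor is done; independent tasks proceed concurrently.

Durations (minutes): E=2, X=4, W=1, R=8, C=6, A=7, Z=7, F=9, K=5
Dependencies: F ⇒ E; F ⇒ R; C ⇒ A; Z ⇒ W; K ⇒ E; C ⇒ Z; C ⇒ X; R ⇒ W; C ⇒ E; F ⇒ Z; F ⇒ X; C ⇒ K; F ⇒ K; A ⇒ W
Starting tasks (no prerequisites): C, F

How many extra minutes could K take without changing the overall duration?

The longest chain is F→R→W = 9+8+1 = 18; overall finish 18 minutes.
The longest chain containing K totals 16 minutes.
Float = 18 − 16 = 2.

2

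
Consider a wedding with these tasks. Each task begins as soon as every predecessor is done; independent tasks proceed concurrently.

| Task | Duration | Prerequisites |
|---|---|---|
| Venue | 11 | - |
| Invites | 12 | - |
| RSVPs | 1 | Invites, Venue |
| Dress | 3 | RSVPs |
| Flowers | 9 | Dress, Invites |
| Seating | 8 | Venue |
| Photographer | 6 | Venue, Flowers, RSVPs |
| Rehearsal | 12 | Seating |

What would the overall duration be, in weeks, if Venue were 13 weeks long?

33

As given, the longest chain is Venue→Seating→Rehearsal = 11+8+12 = 31, so the finish is 31 weeks.
Since Venue is critical, the +2 change carries straight to that chain (now 33 weeks).
No other chain overtakes it, so the finish is 33 weeks.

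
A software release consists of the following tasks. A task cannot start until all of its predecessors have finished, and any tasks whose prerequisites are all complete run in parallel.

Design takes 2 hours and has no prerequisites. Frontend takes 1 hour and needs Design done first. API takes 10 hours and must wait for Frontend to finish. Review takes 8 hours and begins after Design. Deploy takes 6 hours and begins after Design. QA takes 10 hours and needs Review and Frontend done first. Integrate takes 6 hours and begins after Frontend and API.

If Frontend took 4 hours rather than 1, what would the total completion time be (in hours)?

22

Baseline: Design→Review→QA = 2+8+10 = 20 → 20 hours.
The longest path through Frontend is only 19 hours, so Frontend has float 1.
Now Design→Frontend→API→Integrate = 2+4+10+6 = 22 is longest, so the finish becomes 22 hours.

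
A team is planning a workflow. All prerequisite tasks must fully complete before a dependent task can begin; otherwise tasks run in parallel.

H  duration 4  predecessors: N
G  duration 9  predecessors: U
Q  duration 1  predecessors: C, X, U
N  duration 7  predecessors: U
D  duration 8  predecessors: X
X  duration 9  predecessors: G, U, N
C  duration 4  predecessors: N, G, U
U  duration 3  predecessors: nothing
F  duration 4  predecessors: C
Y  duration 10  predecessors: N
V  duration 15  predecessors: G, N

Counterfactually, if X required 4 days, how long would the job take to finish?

27

Critical path before the change: U→G→X→D = 3+9+9+8 = 29 giving 29 days.
X is on the critical path; changing it to 4 makes that path 24 days.
Now U→G→V = 3+9+15 = 27 is longest, so the finish becomes 27 days.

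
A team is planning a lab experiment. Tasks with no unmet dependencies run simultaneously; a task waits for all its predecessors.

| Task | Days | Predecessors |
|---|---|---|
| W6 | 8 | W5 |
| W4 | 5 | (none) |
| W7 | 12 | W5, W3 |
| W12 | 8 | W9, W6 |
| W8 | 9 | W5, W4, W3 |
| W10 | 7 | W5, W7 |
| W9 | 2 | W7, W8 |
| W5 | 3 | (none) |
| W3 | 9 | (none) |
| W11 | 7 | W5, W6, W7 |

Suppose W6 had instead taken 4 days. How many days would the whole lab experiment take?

31

As given, the longest chain is W3→W7→W9→W12 = 9+12+2+8 = 31, so the finish is 31 days.
W6 has 12 days of float (longest path through it is 19).
The critical path is still W3→W7→W9→W12; finish is now 31 days.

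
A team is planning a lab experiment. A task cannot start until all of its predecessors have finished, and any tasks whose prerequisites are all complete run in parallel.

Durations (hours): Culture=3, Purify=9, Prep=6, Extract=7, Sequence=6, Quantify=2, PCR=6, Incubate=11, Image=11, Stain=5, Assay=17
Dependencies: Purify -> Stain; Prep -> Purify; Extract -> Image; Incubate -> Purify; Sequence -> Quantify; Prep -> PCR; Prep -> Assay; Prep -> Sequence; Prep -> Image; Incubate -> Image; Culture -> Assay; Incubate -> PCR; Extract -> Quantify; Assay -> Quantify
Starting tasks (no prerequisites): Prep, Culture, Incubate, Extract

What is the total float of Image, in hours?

The longest chain is Prep→Assay→Quantify = 6+17+2 = 25; overall finish 25 hours.
Image finishes as early as 22 and must finish by 25.
Slack of Image = 14 − 11 = 3 hours.

3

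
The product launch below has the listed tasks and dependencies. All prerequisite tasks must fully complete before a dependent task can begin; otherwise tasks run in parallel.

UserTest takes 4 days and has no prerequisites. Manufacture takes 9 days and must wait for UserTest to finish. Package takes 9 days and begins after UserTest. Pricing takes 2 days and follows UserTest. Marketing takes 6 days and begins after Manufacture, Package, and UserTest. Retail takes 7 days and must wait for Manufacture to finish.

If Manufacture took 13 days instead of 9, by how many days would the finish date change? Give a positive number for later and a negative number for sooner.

4

The binding path is UserTest→Manufacture→Retail = 4+9+7 = 20; finish at 20 days.
Manufacture is on the critical path; changing it to 13 makes that path 24 days.
No other chain overtakes it, so the finish is 24 days.
Change in finish: 24 − 20 = +4 days.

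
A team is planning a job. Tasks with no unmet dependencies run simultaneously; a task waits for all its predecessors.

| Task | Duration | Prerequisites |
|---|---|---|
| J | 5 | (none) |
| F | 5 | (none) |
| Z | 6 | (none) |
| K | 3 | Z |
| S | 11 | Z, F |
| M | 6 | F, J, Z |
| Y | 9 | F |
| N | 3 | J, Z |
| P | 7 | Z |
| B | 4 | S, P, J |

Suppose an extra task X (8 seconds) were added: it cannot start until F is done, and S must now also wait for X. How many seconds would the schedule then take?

28

Originally the schedule takes 21 seconds.
With X inserted, S now waits for max(Z, F, X).
New critical path: F→X→S→B = 5+8+11+4 = 28 ⇒ 28 seconds.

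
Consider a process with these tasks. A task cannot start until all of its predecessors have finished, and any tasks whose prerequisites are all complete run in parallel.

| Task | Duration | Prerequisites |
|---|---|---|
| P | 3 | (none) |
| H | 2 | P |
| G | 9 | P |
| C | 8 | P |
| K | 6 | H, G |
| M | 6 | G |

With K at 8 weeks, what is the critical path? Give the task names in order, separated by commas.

P, G, K

The binding path is P→G→K = 3+9+6 = 18; finish at 18 weeks.
Since K is critical, the +2 change carries straight to that chain (now 20 weeks).
No other chain overtakes it, so the finish is 20 weeks.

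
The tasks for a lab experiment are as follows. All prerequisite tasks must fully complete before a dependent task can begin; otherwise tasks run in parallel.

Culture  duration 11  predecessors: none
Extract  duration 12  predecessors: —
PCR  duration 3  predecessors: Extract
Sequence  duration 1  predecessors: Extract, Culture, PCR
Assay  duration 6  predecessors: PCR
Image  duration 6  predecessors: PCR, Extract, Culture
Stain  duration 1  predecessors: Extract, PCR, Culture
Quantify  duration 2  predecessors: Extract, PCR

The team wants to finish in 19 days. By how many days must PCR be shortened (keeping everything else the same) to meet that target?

2

Current finish: 21 days; target: 19.
PCR is on every critical path, so each day cut from PCR cuts the finish by one (this holds down to a finish of 19).
Need 21 − 19 = 2 days off PCR → PCR becomes 1 day, finish becomes 19.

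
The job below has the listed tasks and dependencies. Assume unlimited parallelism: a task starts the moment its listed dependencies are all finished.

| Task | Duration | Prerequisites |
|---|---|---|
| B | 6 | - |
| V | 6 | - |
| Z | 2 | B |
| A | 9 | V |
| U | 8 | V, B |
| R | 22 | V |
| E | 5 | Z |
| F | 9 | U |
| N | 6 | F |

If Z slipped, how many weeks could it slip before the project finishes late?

16

B→U→F→N = 6+8+9+6 = 29 sets the makespan at 29 weeks.
Z finishes as early as 8 and must finish by 24.
Slack of Z = 22 − 6 = 16 weeks.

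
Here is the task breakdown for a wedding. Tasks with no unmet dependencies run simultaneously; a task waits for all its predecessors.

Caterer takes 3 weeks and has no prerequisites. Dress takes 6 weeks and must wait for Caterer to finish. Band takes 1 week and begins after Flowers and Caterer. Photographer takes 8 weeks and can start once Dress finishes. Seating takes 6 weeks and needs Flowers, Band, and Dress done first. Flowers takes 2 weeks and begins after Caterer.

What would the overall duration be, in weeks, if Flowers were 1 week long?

17

Critical path before the change: Caterer→Dress→Photographer = 3+6+8 = 17 giving 17 weeks.
Flowers has 5 weeks of float (longest path through it is 12).
The critical path is still Caterer→Dress→Photographer; finish is now 17 weeks.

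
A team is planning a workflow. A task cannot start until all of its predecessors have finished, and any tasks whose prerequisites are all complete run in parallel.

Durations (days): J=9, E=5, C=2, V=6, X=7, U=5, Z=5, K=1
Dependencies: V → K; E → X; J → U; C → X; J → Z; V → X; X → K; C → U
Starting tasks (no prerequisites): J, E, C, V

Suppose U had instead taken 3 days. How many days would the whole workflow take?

As given, the longest chain is J→U = 9+5 = 14, so the finish is 14 days.
U lies on that path, so at 3 days the path becomes 12 days.
New critical path: J→Z = 9+5 = 14 ⇒ 14 days.

14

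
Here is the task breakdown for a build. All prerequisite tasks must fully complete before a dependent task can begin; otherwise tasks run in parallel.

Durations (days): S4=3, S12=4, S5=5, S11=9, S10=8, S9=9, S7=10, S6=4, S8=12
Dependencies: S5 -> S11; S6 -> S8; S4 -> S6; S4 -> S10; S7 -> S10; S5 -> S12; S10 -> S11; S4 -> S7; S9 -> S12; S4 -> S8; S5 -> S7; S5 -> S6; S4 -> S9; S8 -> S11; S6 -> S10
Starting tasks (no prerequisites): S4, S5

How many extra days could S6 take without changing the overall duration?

2

Critical path: S5→S7→S10→S11 = 5+10+8+9 = 32, so the finish is 32 days.
Longest path through S6: 30 days (earliest finish 9, latest finish 11).
Float = 32 − 30 = 2.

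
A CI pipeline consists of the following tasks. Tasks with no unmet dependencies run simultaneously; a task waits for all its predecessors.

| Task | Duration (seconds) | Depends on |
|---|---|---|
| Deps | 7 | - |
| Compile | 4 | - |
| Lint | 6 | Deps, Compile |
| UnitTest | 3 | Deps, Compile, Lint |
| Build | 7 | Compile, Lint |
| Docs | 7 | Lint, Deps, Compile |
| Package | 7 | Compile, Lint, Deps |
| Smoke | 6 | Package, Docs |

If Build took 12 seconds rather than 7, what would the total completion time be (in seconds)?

Baseline: Deps→Lint→Docs→Smoke = 7+6+7+6 = 26 → 26 seconds.
The longest path through Build is only 20 seconds, so Build has float 6.
That remains the longest chain; total 26 seconds.

26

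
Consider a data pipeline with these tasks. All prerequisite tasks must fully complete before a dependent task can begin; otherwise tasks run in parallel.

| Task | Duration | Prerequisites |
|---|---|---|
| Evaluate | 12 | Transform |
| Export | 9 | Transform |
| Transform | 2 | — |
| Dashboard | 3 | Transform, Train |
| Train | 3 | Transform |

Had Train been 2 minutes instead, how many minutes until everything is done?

As given, the longest chain is Transform→Evaluate = 2+12 = 14, so the finish is 14 minutes.
The longest path through Train is only 8 minutes, so Train has float 6.
That remains the longest chain; total 14 minutes.

14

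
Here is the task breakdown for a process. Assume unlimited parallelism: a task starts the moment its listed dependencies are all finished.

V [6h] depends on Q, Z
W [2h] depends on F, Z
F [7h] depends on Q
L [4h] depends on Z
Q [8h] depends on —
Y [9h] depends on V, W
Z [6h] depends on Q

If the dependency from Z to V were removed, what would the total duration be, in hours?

With the dependency in place, Q→Z→V→Y = 8+6+6+9 = 29 sets the finish at 29 hours.
Without Z→V, V's earliest start moves from 14 to 8.
New critical path: Q→F→W→Y = 8+7+2+9 = 26 ⇒ 26 hours.

26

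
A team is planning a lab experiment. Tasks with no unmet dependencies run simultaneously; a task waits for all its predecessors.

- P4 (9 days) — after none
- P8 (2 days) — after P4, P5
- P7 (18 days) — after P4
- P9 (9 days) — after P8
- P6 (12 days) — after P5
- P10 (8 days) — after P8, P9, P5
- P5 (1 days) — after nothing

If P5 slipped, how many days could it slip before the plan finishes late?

P4→P8→P9→P10 = 9+2+9+8 = 28 sets the makespan at 28 days.
The longest chain containing P5 totals 20 days.
Float = 28 − 20 = 8.

8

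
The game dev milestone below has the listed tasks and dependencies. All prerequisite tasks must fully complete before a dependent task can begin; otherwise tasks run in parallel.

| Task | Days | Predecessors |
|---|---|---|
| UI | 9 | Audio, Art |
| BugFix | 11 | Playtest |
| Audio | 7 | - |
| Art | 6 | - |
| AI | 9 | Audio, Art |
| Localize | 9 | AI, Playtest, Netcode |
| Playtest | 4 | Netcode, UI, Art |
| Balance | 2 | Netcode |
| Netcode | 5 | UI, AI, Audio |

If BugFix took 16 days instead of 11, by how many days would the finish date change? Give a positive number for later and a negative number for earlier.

Actual critical path: Audio→AI→Netcode→Playtest→BugFix = 7+9+5+4+11 = 36 ⇒ 36 days.
BugFix lies on that path, so at 16 days the path becomes 41 days.
The critical path is still Audio→AI→Netcode→Playtest→BugFix; finish is now 41 days.
Change in finish: 41 − 36 = +5 days.

5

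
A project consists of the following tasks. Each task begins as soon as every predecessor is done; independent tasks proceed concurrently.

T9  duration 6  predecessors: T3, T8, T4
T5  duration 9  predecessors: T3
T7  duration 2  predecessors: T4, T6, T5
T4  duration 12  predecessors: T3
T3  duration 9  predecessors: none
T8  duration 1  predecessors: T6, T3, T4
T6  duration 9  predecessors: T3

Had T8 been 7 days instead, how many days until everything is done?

The binding path is T3→T4→T8→T9 = 9+12+1+6 = 28; finish at 28 days.
Since T8 is critical, the +6 change carries straight to that chain (now 34 days).
No other chain overtakes it, so the finish is 34 days.

34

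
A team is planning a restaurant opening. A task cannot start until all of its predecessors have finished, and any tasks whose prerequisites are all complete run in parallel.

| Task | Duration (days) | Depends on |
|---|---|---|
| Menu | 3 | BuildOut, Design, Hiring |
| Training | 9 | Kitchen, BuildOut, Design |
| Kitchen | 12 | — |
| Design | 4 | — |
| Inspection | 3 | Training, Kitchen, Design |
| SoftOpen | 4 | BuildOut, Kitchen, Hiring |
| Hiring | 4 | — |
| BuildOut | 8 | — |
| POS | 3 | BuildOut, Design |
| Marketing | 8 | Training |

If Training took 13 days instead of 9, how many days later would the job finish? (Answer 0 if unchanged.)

As given, the longest chain is Kitchen→Training→Marketing = 12+9+8 = 29, so the finish is 29 days.
Since Training is critical, the +4 change carries straight to that chain (now 33 days).
The critical path is still Kitchen→Training→Marketing; finish is now 33 days.
Change in finish: 33 − 29 = +4 days.

4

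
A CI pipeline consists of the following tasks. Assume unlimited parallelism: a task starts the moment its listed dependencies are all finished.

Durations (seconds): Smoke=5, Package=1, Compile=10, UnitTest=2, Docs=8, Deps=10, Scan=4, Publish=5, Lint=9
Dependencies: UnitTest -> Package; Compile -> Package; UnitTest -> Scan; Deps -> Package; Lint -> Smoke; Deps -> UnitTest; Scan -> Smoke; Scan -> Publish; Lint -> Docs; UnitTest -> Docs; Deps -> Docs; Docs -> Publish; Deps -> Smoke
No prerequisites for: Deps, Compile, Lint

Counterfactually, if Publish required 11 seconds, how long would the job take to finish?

31

As given, the longest chain is Deps→UnitTest→Docs→Publish = 10+2+8+5 = 25, so the finish is 25 seconds.
Publish lies on that path, so at 11 seconds the path becomes 31 seconds.
The critical path is still Deps→UnitTest→Docs→Publish; finish is now 31 seconds.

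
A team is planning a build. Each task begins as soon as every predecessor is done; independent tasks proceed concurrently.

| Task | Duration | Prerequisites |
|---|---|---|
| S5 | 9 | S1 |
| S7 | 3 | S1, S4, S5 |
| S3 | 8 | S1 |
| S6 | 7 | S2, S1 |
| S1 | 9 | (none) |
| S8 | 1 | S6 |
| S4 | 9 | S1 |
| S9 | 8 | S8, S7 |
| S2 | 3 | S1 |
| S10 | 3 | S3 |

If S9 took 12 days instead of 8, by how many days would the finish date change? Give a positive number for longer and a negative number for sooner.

Critical path before the change: S1→S4→S7→S9 = 9+9+3+8 = 29 giving 29 days.
S9 is on the critical path; changing it to 12 makes that path 33 days.
No other chain overtakes it, so the finish is 33 days.
Change in finish: 33 − 29 = +4 days.

4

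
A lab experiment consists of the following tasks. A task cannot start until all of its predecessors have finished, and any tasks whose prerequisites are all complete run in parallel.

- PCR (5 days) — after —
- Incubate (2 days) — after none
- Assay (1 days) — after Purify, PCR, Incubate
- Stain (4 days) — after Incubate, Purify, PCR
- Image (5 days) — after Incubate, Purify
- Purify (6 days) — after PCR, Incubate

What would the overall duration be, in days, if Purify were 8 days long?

Actual critical path: PCR→Purify→Image = 5+6+5 = 16 ⇒ 16 days.
Purify lies on that path, so at 8 days the path becomes 18 days.
That remains the longest chain; total 18 days.

18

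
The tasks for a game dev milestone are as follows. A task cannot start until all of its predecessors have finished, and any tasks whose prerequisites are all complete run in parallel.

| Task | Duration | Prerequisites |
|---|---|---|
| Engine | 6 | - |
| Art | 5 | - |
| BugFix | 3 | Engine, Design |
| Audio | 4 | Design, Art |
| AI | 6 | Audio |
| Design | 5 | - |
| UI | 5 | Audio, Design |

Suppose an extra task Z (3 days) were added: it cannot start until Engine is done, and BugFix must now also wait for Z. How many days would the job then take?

Originally the job takes 15 days.
With Z inserted, BugFix now waits for max(Engine, Design, Z).
New critical path: Design→Audio→AI = 5+4+6 = 15 ⇒ 15 days.

15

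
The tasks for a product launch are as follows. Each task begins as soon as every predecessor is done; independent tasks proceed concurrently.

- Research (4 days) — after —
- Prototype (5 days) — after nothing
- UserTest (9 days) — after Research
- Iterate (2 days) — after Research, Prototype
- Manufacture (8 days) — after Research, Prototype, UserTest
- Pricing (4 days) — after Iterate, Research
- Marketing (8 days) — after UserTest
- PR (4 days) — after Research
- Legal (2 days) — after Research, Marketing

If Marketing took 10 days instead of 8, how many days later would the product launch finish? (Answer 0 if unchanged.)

As given, the longest chain is Research→UserTest→Marketing→Legal = 4+9+8+2 = 23, so the finish is 23 days.
Since Marketing is critical, the +2 change carries straight to that chain (now 25 days).
The critical path is still Research→UserTest→Marketing→Legal; finish is now 25 days.
Change in finish: 25 − 23 = +2 days.

2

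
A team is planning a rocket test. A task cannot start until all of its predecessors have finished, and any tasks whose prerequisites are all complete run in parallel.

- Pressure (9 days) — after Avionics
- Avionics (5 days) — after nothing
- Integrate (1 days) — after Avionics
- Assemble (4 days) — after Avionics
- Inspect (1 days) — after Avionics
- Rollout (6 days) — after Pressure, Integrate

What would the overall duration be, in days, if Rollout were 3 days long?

17

The binding path is Avionics→Pressure→Rollout = 5+9+6 = 20; finish at 20 days.
Rollout is on the critical path; changing it to 3 makes that path 17 days.
No other chain overtakes it, so the finish is 17 days.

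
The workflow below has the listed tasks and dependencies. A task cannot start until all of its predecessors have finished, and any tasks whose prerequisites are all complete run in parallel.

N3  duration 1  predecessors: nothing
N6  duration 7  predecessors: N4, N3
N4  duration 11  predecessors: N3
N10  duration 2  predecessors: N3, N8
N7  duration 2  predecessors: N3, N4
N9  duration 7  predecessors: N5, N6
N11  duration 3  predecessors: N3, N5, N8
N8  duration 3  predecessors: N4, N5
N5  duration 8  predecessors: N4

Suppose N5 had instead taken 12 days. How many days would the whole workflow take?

31

Baseline: N3→N4→N5→N9 = 1+11+8+7 = 27 → 27 days.
N5 lies on that path, so at 12 days the path becomes 31 days.
No other chain overtakes it, so the finish is 31 days.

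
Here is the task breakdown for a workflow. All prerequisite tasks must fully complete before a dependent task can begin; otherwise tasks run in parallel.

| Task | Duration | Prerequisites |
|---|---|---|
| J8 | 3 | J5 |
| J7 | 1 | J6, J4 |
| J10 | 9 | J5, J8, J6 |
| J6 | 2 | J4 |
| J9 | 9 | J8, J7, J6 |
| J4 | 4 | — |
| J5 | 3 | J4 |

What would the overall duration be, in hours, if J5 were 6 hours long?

Actual critical path: J4→J5→J8→J9 = 4+3+3+9 = 19 ⇒ 19 hours.
J5 is on the critical path; changing it to 6 makes that path 22 hours.
No other chain overtakes it, so the finish is 22 hours.

22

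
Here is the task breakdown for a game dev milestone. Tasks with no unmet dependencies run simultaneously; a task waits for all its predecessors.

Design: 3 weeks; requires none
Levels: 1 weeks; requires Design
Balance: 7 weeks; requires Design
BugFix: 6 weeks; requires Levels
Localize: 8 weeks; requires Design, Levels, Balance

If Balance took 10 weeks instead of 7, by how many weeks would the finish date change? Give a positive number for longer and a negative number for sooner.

3

Actual critical path: Design→Balance→Localize = 3+7+8 = 18 ⇒ 18 weeks.
Balance is on the critical path; changing it to 10 makes that path 21 weeks.
The critical path is still Design→Balance→Localize; finish is now 21 weeks.
Change in finish: 21 − 18 = +3 weeks.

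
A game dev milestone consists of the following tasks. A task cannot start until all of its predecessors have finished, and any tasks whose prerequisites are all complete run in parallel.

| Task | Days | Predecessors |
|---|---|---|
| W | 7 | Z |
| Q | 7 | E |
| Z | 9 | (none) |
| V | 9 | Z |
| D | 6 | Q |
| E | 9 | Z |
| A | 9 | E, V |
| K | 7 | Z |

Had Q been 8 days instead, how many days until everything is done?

The binding path is Z→E→Q→D = 9+9+7+6 = 31; finish at 31 days.
Q is on the critical path; changing it to 8 makes that path 32 days.
No other chain overtakes it, so the finish is 32 days.

32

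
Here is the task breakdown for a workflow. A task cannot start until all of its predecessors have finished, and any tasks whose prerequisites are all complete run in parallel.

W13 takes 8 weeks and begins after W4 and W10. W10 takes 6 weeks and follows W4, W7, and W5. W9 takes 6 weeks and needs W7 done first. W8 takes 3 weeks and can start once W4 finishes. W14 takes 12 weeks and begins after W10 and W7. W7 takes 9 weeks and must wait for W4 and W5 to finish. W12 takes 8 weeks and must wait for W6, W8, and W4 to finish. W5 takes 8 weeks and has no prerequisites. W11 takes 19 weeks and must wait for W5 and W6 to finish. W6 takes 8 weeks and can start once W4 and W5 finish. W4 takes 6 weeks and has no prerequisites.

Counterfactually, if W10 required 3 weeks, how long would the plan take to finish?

35

As given, the longest chain is W5→W7→W10→W14 = 8+9+6+12 = 35, so the finish is 35 weeks.
W10 is on the critical path; changing it to 3 makes that path 32 weeks.
The binding chain switches to W5→W6→W11 = 8+8+19 = 35; finish 35 weeks.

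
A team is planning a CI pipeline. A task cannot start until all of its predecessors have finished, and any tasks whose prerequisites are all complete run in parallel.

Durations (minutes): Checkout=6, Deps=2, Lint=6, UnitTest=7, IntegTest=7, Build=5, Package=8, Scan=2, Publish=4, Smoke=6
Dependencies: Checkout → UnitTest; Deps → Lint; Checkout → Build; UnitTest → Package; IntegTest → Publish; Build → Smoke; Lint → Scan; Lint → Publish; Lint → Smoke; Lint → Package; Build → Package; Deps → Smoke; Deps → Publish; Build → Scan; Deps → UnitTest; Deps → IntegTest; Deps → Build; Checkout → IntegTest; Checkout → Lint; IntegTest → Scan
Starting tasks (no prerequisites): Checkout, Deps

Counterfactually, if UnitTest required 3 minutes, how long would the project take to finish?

20

The binding path is Checkout→UnitTest→Package = 6+7+8 = 21; finish at 21 minutes.
Since UnitTest is critical, the -4 change carries straight to that chain (now 17 minutes).
New critical path: Checkout→Lint→Package = 6+6+8 = 20 ⇒ 20 minutes.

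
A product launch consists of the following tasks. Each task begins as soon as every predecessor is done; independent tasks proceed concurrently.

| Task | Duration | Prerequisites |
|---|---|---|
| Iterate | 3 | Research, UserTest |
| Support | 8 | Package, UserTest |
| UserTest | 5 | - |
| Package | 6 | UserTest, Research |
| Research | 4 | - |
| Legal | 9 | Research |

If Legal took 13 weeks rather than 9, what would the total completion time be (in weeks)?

19

As given, the longest chain is UserTest→Package→Support = 5+6+8 = 19, so the finish is 19 weeks.
The longest path through Legal is only 13 weeks, so Legal has float 6.
That remains the longest chain; total 19 weeks.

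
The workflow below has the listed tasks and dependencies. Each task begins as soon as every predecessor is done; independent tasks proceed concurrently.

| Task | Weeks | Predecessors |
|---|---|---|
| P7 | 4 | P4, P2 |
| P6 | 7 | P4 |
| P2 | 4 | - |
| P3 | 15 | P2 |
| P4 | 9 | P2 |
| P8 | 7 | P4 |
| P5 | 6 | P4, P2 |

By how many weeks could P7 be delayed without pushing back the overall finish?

The longest chain is P2→P4→P6 = 4+9+7 = 20; overall finish 20 weeks.
P7 finishes as early as 17 and must finish by 20.
Float = 20 − 17 = 3.

3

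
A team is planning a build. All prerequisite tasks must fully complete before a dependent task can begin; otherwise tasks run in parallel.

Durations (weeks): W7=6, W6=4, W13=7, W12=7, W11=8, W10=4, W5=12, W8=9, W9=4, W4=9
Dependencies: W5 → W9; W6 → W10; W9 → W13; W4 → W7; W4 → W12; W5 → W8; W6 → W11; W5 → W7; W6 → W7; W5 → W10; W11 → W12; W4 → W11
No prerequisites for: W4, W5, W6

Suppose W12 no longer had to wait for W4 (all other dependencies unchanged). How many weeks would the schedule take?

24

With the dependency in place, W4→W11→W12 = 9+8+7 = 24 sets the finish at 24 weeks.
Dropping W4→W12 doesn't change W12's earliest start (17); another predecessor still binds.
New critical path: W4→W11→W12 = 9+8+7 = 24 ⇒ 24 weeks.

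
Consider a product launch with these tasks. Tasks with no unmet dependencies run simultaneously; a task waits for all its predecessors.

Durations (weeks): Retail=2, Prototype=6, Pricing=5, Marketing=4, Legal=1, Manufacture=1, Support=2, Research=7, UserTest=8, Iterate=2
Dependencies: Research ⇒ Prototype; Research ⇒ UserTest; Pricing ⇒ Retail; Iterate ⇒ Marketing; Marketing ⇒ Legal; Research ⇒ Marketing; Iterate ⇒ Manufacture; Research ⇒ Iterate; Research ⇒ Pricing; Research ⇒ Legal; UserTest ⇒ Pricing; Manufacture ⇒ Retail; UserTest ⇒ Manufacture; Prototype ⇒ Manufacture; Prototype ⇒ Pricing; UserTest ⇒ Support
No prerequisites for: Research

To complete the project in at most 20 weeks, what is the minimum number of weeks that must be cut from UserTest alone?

2

Current finish: 22 weeks; target: 20.
UserTest is on every critical path, so each week cut from UserTest cuts the finish by one (this holds down to a finish of 20).
Need 22 − 20 = 2 weeks off UserTest → UserTest becomes 6 weeks, finish becomes 20.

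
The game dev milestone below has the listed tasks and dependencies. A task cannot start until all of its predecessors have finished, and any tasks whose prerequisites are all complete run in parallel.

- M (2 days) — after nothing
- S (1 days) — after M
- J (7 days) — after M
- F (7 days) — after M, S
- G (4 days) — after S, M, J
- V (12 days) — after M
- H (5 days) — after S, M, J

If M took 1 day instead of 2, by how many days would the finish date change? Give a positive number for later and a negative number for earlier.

Critical path before the change: M→J→H = 2+7+5 = 14 giving 14 days.
M is on the critical path; changing it to 1 makes that path 13 days.
That remains the longest chain; total 13 days.
Change in finish: 13 − 14 = -1 days.

-1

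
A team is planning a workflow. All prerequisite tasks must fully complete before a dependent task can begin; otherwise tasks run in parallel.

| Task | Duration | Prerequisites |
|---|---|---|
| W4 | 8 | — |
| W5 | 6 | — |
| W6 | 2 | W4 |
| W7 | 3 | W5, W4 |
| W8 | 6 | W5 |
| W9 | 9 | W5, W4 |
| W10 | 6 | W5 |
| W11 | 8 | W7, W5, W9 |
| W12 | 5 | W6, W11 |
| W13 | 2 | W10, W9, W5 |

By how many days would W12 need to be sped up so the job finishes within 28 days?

Current finish: 30 days; target: 28.
W12 is on every critical path, so each day cut from W12 cuts the finish by one (this holds down to a finish of 26).
Need 30 − 28 = 2 days off W12 → W12 becomes 3 days, finish becomes 28.

2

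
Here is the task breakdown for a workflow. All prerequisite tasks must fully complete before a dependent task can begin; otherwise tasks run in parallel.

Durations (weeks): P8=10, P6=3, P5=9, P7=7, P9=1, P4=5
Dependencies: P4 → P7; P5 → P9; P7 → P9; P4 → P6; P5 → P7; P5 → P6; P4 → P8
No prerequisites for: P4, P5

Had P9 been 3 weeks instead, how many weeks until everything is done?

Baseline: P5→P7→P9 = 9+7+1 = 17 → 17 weeks.
Since P9 is critical, the +2 change carries straight to that chain (now 19 weeks).
That remains the longest chain; total 19 weeks.

19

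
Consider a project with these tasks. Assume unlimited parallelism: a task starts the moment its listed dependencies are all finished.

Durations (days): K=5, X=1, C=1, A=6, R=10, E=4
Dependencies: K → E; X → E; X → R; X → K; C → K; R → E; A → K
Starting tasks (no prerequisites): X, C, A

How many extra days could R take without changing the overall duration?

X→R→E = 1+10+4 = 15 sets the makespan at 15 days.
The longest chain containing R totals 15 days.
So R can slip 11 − 11 = 0 days.

0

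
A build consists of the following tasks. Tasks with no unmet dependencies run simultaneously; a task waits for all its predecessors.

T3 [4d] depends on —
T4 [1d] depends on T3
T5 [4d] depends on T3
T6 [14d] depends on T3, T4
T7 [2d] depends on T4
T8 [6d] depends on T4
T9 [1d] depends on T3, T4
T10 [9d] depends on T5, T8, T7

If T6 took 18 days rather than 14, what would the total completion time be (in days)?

Actual critical path: T3→T4→T8→T10 = 4+1+6+9 = 20 ⇒ 20 days.
T6 is off the critical path — its longest chain is 19 days, giving 1 of slack.
The binding chain switches to T3→T4→T6 = 4+1+18 = 23; finish 23 days.

23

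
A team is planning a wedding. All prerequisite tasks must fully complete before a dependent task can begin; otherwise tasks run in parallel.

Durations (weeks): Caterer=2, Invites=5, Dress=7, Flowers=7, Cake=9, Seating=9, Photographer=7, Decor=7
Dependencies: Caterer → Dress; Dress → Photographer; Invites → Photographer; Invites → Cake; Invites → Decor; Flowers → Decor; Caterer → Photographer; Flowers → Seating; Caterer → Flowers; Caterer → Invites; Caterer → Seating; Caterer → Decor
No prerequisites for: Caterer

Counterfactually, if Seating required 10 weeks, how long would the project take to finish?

19

As given, the longest chain is Caterer→Flowers→Seating = 2+7+9 = 18, so the finish is 18 weeks.
Since Seating is critical, the +1 change carries straight to that chain (now 19 weeks).
The critical path is still Caterer→Flowers→Seating; finish is now 19 weeks.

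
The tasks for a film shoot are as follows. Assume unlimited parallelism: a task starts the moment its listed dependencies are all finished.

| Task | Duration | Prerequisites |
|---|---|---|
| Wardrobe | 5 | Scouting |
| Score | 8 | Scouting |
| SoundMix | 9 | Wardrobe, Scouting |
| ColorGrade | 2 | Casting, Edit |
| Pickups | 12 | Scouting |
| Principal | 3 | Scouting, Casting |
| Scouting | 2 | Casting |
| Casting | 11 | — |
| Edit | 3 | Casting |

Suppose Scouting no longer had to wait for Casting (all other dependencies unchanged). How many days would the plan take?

16

Before: longest chain Casting→Scouting→Wardrobe→SoundMix = 11+2+5+9 = 27, finish 27.
Without Casting→Scouting, Scouting's earliest start moves from 11 to 0.
New critical path: Casting→Edit→ColorGrade = 11+3+2 = 16 ⇒ 16 days.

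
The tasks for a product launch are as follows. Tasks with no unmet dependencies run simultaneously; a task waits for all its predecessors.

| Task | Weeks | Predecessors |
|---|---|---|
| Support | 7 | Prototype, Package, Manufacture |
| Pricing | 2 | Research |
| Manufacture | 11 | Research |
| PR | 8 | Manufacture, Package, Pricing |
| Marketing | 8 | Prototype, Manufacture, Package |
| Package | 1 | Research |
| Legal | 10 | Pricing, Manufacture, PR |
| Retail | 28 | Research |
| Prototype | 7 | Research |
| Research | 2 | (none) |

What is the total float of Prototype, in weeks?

The longest chain is Research→Manufacture→PR→Legal = 2+11+8+10 = 31; overall finish 31 weeks.
The longest chain containing Prototype totals 17 weeks.
Float = 31 − 17 = 14.

14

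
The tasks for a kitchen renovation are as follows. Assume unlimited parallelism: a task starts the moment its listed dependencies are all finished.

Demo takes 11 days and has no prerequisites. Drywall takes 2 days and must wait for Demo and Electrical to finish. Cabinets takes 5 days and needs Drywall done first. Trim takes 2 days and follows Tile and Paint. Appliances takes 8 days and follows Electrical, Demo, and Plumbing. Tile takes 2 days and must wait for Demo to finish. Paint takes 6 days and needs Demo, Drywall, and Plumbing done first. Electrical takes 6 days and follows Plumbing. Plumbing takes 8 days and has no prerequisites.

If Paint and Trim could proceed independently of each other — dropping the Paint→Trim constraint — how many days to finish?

22

Before: longest chain Plumbing→Electrical→Drywall→Paint→Trim = 8+6+2+6+2 = 24, finish 24.
Without Paint→Trim, Trim's earliest start moves from 22 to 13.
After: Plumbing→Electrical→Drywall→Paint = 8+6+2+6 = 22 → 22 days.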